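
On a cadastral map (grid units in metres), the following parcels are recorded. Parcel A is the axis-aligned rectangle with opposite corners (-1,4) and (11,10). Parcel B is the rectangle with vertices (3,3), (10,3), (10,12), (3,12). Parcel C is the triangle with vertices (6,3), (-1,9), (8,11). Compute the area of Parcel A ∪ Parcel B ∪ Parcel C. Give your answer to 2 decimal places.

93.00

By inclusion–exclusion:
Individual areas: |Parcel A| = 72, |Parcel B| = 63, |Parcel C| = 34.
|Parcel A∩Parcel B|: x∈[3,10], y∈[4,10] → 7·6 = 42.
|Parcel A∩Parcel C| = 31.1667.
|Parcel B∩Parcel C| = 25.3651.
|Parcel A∩Parcel B∩Parcel C| = 22.5317.
|Parcel A ∪ Parcel B ∪ Parcel C| = 169 − 98.5317 + 22.5317 = 93.00.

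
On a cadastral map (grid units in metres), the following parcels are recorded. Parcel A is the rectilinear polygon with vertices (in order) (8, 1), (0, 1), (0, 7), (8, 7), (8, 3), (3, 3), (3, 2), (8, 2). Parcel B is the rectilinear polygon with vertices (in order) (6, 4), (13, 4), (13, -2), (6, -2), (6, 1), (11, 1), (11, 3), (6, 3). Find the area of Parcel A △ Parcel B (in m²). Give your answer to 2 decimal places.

71.00

|Parcel A| = 43, |Parcel B| = 32, |Parcel A∩Parcel B| = 2.
|Parcel A △ Parcel B| = |Parcel A| + |Parcel B| − 2·|Parcel A∩Parcel B| = 43 + 32 − 4 = 71.00.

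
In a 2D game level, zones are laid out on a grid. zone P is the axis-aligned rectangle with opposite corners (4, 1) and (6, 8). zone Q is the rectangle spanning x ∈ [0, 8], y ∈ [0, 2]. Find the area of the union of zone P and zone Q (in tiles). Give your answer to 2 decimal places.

By inclusion–exclusion:
Individual areas: |zone P| = 14, |zone Q| = 16.
|zone P∩zone Q|: x∈[4,6], y∈[1,2] → 2·1 = 2.
|zone P ∪ zone Q| = 30 − 2 = 28.00.

28.00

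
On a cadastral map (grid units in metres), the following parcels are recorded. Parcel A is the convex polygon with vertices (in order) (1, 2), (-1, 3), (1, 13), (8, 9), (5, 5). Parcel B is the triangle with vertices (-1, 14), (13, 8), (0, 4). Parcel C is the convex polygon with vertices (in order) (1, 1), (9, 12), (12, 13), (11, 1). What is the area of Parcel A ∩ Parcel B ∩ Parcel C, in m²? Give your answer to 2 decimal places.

The intersection is the polygon with vertices (8,9), (5.525,5.7), (4.099,5.261), (7.165,9.477).
By the shoelace formula its area is 4.30.

4.30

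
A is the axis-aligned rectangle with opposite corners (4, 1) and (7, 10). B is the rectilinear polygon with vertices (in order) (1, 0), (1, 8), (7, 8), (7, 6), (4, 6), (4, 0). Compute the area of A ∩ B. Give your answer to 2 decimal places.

6.00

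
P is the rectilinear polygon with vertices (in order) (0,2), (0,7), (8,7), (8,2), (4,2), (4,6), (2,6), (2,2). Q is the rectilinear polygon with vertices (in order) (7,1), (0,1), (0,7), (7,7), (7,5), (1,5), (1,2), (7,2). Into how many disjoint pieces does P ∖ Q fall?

P ∖ Q splits into 2 disjoint pieces (area 14, area 3).

2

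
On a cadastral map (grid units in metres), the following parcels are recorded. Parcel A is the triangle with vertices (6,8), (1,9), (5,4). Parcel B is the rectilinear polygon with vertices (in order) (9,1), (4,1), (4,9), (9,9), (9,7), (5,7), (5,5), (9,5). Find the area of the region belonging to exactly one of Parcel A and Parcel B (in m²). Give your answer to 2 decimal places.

32.95

|Parcel A| = 10.5, |Parcel B| = 32, |Parcel A∩Parcel B| = 4.775.
|Parcel A △ Parcel B| = |Parcel A| + |Parcel B| − 2·|Parcel A∩Parcel B| = 10.5 + 32 − 9.55 = 32.95.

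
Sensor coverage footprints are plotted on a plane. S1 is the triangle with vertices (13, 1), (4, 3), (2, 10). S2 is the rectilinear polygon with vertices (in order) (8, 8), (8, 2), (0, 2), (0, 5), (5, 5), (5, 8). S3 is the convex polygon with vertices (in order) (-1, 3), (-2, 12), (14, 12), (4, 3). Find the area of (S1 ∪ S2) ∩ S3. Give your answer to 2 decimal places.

25.55

|S1 ∪ S2| = 48.1962.
|(S1 ∪ S2) ∩ S3| = 25.55.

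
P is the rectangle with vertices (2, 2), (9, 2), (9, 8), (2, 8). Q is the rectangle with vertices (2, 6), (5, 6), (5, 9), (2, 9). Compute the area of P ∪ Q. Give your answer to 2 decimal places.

By inclusion–exclusion:
Individual areas: |P| = 42, |Q| = 9.
|P∩Q|: x∈[2,5], y∈[6,8] → 3·2 = 6.
|P ∪ Q| = 51 − 6 = 45.00.

45.00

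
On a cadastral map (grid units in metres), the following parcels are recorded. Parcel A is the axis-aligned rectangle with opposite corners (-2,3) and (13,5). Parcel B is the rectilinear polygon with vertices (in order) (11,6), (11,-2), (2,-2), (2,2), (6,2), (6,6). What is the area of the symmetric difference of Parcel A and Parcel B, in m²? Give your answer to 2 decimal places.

66.00

|Parcel A| = 30, |Parcel B| = 56, |Parcel A∩Parcel B| = 10.
|Parcel A △ Parcel B| = |Parcel A| + |Parcel B| − 2·|Parcel A∩Parcel B| = 30 + 56 − 20 = 66.00.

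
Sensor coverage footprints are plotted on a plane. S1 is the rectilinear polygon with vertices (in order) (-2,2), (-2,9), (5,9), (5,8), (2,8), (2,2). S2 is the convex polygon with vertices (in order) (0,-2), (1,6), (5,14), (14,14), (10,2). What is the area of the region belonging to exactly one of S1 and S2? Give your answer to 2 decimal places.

|S1| = 31, |S2| = 136, |S1∩S2| = 8.75.
|S1 △ S2| = |S1| + |S2| − 2·|S1∩S2| = 31 + 136 − 17.5 = 149.50.

149.50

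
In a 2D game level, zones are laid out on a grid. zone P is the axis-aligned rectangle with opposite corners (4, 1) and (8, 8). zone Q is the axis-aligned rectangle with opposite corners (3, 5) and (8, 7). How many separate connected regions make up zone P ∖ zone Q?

zone P ∖ zone Q splits into 2 disjoint pieces (area 16, area 4).

2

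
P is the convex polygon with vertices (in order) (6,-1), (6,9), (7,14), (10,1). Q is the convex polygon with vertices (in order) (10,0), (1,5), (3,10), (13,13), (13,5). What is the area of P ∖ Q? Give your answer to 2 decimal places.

|P| = 34, |P∩Q| = 27.4018.
|P ∖ Q| = |P| − |P∩Q| = 34 − 27.4018 = 6.60.

6.60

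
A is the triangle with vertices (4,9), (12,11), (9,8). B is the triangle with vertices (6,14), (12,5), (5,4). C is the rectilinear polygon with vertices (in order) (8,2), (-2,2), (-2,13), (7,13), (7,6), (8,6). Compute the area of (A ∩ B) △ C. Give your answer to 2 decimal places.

105.37

|A ∩ B| = 5.4052.
|(A ∩ B) ∩ C| = 1.516.
|(A ∩ B) △ C| = 5.4052 + 103 − 3.0319 = 105.37.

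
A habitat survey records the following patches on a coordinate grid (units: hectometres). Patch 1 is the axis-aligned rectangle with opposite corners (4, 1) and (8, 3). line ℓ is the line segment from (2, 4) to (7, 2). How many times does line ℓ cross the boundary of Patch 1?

The segment meets the boundary at (4.5,3).

1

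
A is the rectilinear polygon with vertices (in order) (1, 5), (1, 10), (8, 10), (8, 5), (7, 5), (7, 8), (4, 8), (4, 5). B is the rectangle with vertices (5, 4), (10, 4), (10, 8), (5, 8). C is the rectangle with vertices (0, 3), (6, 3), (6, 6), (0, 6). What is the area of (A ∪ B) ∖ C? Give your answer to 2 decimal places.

|A ∪ B| = 43.
|(A ∪ B) ∩ C| = 5.
|(A ∪ B) ∖ C| = 43 − 5 = 38.00.

38.00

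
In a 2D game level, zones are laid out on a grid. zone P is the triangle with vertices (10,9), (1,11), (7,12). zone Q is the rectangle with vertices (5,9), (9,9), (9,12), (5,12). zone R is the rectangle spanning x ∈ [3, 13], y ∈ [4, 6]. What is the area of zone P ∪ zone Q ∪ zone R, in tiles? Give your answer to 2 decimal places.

By inclusion–exclusion:
Individual areas: |zone P| = 10.5, |zone Q| = 12, |zone R| = 20.
|zone P∩zone Q| = 7.
|zone P∩zone R| = 0.
|zone Q∩zone R| = 0 (no overlap).
|zone P∩zone Q∩zone R| = 0.
|zone P ∪ zone Q ∪ zone R| = 42.5 − 7 + 0 = 35.50.

35.50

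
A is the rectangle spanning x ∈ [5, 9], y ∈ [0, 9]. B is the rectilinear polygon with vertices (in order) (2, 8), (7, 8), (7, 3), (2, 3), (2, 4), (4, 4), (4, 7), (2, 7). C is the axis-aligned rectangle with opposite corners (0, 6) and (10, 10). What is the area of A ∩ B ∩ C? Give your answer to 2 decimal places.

4.00

The intersection is the polygon with vertices (7,8), (7,6), (5,6), (5,8).
By the shoelace formula its area is 4.00.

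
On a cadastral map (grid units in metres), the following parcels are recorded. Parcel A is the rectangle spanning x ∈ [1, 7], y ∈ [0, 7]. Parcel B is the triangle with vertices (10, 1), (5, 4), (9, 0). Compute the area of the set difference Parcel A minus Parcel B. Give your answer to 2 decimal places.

|Parcel A| = 42, |Parcel A∩Parcel B| = 0.8.
|Parcel A ∖ Parcel B| = |Parcel A| − |Parcel A∩Parcel B| = 42 − 0.8 = 41.20.

41.20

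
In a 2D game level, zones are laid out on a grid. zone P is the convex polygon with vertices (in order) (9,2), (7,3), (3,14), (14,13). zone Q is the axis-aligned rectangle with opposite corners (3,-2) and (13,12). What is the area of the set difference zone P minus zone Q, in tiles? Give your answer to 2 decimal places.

|zone P| = 72, |zone P∩zone Q| = 56.1273.
|zone P ∖ zone Q| = |zone P| − |zone P∩zone Q| = 72 − 56.1273 = 15.87.

15.87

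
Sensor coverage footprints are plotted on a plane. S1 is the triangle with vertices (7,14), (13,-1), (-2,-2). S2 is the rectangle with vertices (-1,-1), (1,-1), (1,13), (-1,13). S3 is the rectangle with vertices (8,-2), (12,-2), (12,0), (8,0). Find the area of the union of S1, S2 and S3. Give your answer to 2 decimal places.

By inclusion–exclusion:
Individual areas: |S1| = 115.5, |S2| = 28, |S3| = 8.
|S1∩S2| = 5.1111.
|S1∩S3| = 4.8.
|S2∩S3| = 0 (no overlap).
|S1∩S2∩S3| = 0.
|S1 ∪ S2 ∪ S3| = 151.5 − 9.9111 + 0 = 141.59.

141.59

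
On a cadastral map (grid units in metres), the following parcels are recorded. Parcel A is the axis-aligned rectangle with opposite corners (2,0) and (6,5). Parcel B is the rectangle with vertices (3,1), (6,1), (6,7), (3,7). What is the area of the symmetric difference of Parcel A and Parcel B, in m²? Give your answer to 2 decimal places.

|Parcel A∩Parcel B|: x∈[3,6], y∈[1,5] → 3·4 = 12.
|Parcel A △ Parcel B| = |Parcel A| + |Parcel B| − 2·|Parcel A∩Parcel B| = 20 + 18 − 24 = 14.00.

14.00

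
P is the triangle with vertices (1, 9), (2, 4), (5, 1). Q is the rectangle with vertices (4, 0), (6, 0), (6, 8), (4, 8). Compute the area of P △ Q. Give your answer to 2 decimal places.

21.00

|P| = 6, |Q| = 16, |P∩Q| = 0.5.
|P △ Q| = |P| + |Q| − 2·|P∩Q| = 6 + 16 − 1 = 21.00.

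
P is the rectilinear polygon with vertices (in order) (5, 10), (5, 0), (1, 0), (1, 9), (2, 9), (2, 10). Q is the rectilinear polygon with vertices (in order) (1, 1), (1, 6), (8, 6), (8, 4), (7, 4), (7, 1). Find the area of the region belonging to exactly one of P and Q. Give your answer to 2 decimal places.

31.00

|P| = 39, |Q| = 32, |P∩Q| = 20.
|P △ Q| = |P| + |Q| − 2·|P∩Q| = 39 + 32 − 40 = 31.00.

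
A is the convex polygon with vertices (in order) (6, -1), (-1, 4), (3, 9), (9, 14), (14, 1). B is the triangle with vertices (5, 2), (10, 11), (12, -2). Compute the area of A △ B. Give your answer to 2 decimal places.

|A| = 122, |B| = 41.5, |A∩B| = 38.1586.
|A △ B| = |A| + |B| − 2·|A∩B| = 122 + 41.5 − 76.3172 = 87.18.

87.18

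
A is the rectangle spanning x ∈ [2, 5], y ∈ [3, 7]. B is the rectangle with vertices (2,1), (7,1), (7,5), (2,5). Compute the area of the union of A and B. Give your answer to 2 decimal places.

26.00

By inclusion–exclusion:
Individual areas: |A| = 12, |B| = 20.
|A∩B|: x∈[2,5], y∈[3,5] → 3·2 = 6.
|A ∪ B| = 32 − 6 = 26.00.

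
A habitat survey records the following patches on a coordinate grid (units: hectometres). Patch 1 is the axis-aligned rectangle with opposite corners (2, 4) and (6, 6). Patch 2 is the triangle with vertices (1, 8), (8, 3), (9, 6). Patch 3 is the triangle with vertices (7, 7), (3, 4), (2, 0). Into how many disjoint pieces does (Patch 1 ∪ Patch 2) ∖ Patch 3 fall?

(Patch 1 ∪ Patch 2) ∖ Patch 3 splits into 2 disjoint pieces (area 7.71, area 8.825).

2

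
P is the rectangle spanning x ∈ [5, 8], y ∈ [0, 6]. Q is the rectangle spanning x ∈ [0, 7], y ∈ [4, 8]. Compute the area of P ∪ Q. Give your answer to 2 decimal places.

42.00

By inclusion–exclusion:
Individual areas: |P| = 18, |Q| = 28.
|P∩Q|: x∈[5,7], y∈[4,6] → 2·2 = 4.
|P ∪ Q| = 46 − 4 = 42.00.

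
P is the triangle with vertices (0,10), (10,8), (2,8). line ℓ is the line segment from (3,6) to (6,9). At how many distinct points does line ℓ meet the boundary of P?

The segment meets the boundary at (5.833,8.833), (5,8).

2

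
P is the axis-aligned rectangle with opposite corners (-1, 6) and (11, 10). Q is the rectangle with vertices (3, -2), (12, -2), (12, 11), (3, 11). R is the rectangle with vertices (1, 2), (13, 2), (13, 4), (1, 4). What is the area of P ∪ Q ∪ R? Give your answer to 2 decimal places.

By inclusion–exclusion:
Individual areas: |P| = 48, |Q| = 117, |R| = 24.
|P∩Q|: x∈[3,11], y∈[6,10] → 8·4 = 32.
|P∩R| = 0 (no overlap).
|Q∩R|: x∈[3,12], y∈[2,4] → 9·2 = 18.
|P∩Q∩R| = 0.
|P ∪ Q ∪ R| = 189 − 50 + 0 = 139.00.

139.00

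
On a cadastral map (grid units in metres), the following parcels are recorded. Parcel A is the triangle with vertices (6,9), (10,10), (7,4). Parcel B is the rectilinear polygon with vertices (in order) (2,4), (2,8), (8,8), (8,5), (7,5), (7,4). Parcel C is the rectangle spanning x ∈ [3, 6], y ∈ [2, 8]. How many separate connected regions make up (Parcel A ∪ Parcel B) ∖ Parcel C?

(Parcel A ∪ Parcel B) ∖ Parcel C splits into 2 disjoint pieces (area 13.15, area 4).

2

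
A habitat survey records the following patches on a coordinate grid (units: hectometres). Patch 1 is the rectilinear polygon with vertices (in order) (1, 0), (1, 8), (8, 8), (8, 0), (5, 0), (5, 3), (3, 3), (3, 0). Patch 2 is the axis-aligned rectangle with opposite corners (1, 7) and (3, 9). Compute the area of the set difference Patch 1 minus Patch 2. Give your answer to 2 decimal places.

48.00

|Patch 1| = 50, |Patch 1∩Patch 2| = 2.
|Patch 1 ∖ Patch 2| = |Patch 1| − |Patch 1∩Patch 2| = 50 − 2 = 48.00.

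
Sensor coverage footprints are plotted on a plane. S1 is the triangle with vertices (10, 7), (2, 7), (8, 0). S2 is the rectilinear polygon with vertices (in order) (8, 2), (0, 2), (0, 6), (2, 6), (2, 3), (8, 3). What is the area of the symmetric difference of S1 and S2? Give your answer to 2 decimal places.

37.71

|S1| = 28, |S2| = 14, |S1∩S2| = 2.1429.
|S1 △ S2| = |S1| + |S2| − 2·|S1∩S2| = 28 + 14 − 4.2857 = 37.71.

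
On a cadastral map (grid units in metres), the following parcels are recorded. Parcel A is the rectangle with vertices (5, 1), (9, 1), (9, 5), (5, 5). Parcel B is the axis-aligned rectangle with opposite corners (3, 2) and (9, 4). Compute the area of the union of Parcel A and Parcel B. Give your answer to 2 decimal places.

By inclusion–exclusion:
Individual areas: |Parcel A| = 16, |Parcel B| = 12.
|Parcel A∩Parcel B|: x∈[5,9], y∈[2,4] → 4·2 = 8.
|Parcel A ∪ Parcel B| = 28 − 8 = 20.00.

20.00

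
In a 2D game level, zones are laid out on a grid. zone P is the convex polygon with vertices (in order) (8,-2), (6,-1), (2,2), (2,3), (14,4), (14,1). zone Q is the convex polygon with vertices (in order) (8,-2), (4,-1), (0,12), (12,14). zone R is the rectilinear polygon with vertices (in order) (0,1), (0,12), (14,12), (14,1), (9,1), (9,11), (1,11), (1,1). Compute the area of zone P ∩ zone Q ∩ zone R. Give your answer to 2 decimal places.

The intersection is the polygon with vertices (9.404,3.617), (9,2), (9,3.583).
By the shoelace formula its area is 0.32.

0.32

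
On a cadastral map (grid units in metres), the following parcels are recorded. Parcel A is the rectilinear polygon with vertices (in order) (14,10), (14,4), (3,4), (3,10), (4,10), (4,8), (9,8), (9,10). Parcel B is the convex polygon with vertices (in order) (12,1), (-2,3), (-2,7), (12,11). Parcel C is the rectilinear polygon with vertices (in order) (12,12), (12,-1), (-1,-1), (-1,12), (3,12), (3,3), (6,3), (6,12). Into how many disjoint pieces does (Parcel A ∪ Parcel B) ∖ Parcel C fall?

3

(Parcel A ∪ Parcel B) ∖ Parcel C splits into 3 disjoint pieces (area 12, area 4.2143, area 19).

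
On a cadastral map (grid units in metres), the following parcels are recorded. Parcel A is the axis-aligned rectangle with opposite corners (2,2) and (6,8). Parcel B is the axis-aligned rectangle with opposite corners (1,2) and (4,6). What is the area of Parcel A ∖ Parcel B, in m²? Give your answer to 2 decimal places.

|Parcel A∩Parcel B|: x∈[2,4], y∈[2,6] → 2·4 = 8.
|Parcel A| = 24.
|Parcel A ∖ Parcel B| = |Parcel A| − |Parcel A∩Parcel B| = 24 − 8 = 16.00.

16.00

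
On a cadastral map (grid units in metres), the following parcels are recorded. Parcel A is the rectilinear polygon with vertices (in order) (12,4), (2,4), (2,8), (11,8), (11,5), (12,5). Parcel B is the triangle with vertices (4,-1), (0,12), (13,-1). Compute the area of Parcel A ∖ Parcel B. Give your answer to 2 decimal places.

21.35

|Parcel A| = 37, |Parcel A∩Parcel B| = 15.6538.
|Parcel A ∖ Parcel B| = |Parcel A| − |Parcel A∩Parcel B| = 37 − 15.6538 = 21.35.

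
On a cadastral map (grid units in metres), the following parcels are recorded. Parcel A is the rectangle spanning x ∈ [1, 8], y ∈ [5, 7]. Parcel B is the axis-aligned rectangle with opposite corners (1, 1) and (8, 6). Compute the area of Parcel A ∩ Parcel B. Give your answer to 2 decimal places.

7.00

|Parcel A∩Parcel B|: x∈[1,8], y∈[5,6] → 7·1 = 7.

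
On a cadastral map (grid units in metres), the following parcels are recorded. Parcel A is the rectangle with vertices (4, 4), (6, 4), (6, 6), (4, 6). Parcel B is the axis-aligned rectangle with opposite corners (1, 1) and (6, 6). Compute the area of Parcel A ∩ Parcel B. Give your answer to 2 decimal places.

|Parcel A∩Parcel B|: x∈[4,6], y∈[4,6] → 2·2 = 4.

4.00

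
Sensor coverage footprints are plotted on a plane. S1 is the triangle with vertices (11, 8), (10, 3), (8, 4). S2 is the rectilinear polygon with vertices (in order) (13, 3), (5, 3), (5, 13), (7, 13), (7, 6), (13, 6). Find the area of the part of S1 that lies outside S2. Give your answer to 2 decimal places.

|S1| = 5.5, |S1∩S2| = 4.4.
|S1 ∖ S2| = |S1| − |S1∩S2| = 5.5 − 4.4 = 1.10.

1.10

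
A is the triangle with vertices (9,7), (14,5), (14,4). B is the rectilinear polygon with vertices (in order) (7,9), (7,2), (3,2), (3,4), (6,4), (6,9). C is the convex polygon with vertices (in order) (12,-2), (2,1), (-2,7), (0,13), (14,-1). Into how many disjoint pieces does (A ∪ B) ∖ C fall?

(A ∪ B) ∖ C splits into 2 disjoint pieces (area 2.5, area 2.5).

2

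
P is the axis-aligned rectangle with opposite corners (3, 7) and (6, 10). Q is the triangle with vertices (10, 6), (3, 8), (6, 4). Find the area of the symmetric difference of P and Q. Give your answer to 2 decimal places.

|P| = 9, |Q| = 11, |P∩Q| = 1.3393.
|P △ Q| = |P| + |Q| − 2·|P∩Q| = 9 + 11 − 2.6786 = 17.32.

17.32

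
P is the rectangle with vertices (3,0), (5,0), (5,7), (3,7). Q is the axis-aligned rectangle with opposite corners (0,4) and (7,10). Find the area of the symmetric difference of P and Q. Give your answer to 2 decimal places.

|P∩Q|: x∈[3,5], y∈[4,7] → 2·3 = 6.
|P △ Q| = |P| + |Q| − 2·|P∩Q| = 14 + 42 − 12 = 44.00.

44.00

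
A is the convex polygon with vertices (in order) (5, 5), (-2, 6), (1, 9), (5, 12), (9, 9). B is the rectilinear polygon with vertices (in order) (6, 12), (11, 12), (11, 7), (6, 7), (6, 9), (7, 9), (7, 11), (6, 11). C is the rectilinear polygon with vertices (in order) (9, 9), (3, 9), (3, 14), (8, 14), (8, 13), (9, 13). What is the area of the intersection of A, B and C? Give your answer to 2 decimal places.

1.54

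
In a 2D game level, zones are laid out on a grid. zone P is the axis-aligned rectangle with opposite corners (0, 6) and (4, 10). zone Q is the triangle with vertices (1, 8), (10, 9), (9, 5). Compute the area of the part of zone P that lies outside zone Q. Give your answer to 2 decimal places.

13.81

|zone P| = 16, |zone P∩zone Q| = 2.1875.
|zone P ∖ zone Q| = |zone P| − |zone P∩zone Q| = 16 − 2.1875 = 13.81.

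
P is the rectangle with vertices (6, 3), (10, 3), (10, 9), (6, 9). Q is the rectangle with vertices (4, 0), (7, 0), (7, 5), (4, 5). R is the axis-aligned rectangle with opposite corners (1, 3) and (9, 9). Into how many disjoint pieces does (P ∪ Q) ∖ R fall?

2

(P ∪ Q) ∖ R splits into 2 disjoint pieces (area 6, area 9).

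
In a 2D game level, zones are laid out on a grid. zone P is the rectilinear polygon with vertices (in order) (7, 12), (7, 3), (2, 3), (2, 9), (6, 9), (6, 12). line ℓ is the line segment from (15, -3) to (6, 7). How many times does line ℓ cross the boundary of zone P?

The segment meets the boundary at (7,5.889).

1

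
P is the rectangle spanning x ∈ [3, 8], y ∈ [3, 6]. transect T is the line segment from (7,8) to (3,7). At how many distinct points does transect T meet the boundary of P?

0

The segment lies entirely outside P and never meets its boundary.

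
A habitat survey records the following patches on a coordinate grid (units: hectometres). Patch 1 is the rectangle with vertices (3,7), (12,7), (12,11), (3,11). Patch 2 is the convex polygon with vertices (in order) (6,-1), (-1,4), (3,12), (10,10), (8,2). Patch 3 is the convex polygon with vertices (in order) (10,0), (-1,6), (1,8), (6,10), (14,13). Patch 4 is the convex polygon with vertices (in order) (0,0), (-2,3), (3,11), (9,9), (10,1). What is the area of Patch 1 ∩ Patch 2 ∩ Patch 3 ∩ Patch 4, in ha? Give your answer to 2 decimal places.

The intersection is the polygon with vertices (6,10), (9,9), (9.25,7), (3,7), (3,8.8).
By the shoelace formula its area is 14.95.

14.95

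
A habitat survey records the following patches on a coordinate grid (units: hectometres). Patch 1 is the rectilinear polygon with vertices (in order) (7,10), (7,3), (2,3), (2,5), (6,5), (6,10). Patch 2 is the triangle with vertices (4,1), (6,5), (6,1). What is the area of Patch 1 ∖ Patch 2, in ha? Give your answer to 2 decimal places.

|Patch 1| = 15, |Patch 1∩Patch 2| = 1.
|Patch 1 ∖ Patch 2| = |Patch 1| − |Patch 1∩Patch 2| = 15 − 1 = 14.00.

14.00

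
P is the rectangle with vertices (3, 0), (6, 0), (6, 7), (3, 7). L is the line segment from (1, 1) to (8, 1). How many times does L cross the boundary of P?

2

The segment meets the boundary at (6,1), (3,1).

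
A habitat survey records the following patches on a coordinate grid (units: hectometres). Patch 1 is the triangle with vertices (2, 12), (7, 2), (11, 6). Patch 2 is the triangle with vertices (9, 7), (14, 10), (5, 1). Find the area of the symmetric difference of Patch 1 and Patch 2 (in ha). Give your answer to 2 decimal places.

|Patch 1| = 30, |Patch 2| = 9, |Patch 1∩Patch 2| = 4.9942.
|Patch 1 △ Patch 2| = |Patch 1| + |Patch 2| − 2·|Patch 1∩Patch 2| = 30 + 9 − 9.9885 = 29.01.

29.01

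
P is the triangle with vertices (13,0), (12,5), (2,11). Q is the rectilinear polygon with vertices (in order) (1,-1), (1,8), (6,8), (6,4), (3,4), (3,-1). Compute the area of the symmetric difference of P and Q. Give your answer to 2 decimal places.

|P| = 22, |Q| = 30, |P∩Q| = 0.5.
|P △ Q| = |P| + |Q| − 2·|P∩Q| = 22 + 30 − 1 = 51.00.

51.00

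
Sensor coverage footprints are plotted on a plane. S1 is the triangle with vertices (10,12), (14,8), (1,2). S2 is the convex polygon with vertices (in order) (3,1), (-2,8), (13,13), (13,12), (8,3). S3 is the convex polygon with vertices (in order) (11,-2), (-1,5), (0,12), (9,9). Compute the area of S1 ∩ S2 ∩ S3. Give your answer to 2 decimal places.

The intersection is the polygon with vertices (2.755,2.81), (2.082,3.202), (7.692,9.436), (9,9), (9.555,5.948).
By the shoelace formula its area is 19.85.

19.85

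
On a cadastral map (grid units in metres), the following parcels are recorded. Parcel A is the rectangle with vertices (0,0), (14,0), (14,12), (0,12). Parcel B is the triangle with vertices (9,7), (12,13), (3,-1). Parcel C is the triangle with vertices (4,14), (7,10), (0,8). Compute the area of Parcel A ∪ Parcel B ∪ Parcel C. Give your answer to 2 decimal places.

By inclusion–exclusion:
Individual areas: |Parcel A| = 168, |Parcel B| = 6, |Parcel C| = 17.
|Parcel A∩Parcel B| = 5.875.
|Parcel A∩Parcel C| = 14.1667.
|Parcel B∩Parcel C| = 0.
|Parcel A∩Parcel B∩Parcel C| = 0.
|Parcel A ∪ Parcel B ∪ Parcel C| = 191 − 20.0417 + 0 = 170.96.

170.96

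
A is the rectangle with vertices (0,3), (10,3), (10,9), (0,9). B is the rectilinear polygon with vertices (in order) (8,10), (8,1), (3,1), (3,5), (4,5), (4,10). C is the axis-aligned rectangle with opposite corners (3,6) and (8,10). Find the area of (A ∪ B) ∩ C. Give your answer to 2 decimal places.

19.00

The region (A ∪ B) ∩ C is the polygon with vertices (4,9), (4,10), (8,10), (8,9), (8,6), (3,6), (3,9).
By the shoelace formula its area is 19.00.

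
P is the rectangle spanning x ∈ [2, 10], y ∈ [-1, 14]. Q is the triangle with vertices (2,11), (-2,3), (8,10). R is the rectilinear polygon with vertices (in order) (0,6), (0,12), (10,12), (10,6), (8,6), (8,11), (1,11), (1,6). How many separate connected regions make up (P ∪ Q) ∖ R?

(P ∪ Q) ∖ R splits into 2 disjoint pieces (area 16, area 94.4).

2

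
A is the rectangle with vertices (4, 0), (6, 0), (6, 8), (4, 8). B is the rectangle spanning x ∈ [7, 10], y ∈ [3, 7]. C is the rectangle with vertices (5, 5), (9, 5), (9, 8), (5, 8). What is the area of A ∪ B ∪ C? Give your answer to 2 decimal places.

By inclusion–exclusion:
Individual areas: |A| = 16, |B| = 12, |C| = 12.
|A∩B| = 0 (no overlap).
|A∩C|: x∈[5,6], y∈[5,8] → 1·3 = 3.
|B∩C|: x∈[7,9], y∈[5,7] → 2·2 = 4.
|A∩B∩C| = 0.
|A ∪ B ∪ C| = 40 − 7 + 0 = 33.00.

33.00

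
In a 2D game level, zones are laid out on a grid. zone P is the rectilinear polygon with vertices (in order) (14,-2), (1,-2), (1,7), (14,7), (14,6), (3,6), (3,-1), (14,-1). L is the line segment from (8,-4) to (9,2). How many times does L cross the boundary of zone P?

2

The segment meets the boundary at (8.5,-1), (8.333,-2).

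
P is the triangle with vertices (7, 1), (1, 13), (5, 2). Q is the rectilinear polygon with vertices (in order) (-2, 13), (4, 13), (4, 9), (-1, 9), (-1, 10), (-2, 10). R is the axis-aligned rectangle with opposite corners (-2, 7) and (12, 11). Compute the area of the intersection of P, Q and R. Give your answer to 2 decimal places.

The intersection is the polygon with vertices (2.454,9), (1.727,11), (2,11), (3,9).
By the shoelace formula its area is 0.82.

0.82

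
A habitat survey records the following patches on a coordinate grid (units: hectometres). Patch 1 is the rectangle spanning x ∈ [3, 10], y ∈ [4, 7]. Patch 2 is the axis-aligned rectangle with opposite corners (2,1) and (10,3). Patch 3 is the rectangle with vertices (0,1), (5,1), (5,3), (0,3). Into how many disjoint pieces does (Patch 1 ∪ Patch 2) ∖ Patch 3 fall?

(Patch 1 ∪ Patch 2) ∖ Patch 3 splits into 2 disjoint pieces (area 21, area 10).

2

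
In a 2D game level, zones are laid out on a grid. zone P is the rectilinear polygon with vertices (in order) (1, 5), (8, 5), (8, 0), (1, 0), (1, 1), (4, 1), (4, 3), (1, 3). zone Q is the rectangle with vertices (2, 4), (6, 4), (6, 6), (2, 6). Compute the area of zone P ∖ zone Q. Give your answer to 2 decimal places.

25.00

|zone P| = 29, |zone P∩zone Q| = 4.
|zone P ∖ zone Q| = |zone P| − |zone P∩zone Q| = 29 − 4 = 25.00.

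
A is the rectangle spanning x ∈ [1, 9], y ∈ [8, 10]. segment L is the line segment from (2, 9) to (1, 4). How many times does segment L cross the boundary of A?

The segment meets the boundary at (1.8,8).

1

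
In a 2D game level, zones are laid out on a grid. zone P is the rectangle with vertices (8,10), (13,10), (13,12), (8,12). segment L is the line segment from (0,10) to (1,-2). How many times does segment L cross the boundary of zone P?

0

The segment lies entirely outside zone P and never meets its boundary.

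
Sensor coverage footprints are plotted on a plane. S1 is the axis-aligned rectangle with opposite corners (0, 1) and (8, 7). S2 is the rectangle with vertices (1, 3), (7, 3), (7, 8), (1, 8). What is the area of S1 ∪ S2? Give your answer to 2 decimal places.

By inclusion–exclusion:
Individual areas: |S1| = 48, |S2| = 30.
|S1∩S2|: x∈[1,7], y∈[3,7] → 6·4 = 24.
|S1 ∪ S2| = 78 − 24 = 54.00.

54.00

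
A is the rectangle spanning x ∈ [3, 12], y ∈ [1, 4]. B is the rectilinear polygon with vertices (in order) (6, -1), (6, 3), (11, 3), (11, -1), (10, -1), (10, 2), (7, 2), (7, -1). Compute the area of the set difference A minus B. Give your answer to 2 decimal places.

|A| = 27, |A∩B| = 7.
|A ∖ B| = |A| − |A∩B| = 27 − 7 = 20.00.

20.00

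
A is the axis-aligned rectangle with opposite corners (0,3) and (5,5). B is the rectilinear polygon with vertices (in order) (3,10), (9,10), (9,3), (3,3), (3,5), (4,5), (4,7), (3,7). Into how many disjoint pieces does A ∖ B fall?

A ∖ B is a single connected region.

1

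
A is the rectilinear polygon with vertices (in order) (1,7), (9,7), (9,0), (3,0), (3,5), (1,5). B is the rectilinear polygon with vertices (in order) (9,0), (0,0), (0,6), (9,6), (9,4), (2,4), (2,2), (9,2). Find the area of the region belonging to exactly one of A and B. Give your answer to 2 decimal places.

34.00

|A| = 46, |B| = 40, |A∩B| = 26.
|A △ B| = |A| + |B| − 2·|A∩B| = 46 + 40 − 52 = 34.00.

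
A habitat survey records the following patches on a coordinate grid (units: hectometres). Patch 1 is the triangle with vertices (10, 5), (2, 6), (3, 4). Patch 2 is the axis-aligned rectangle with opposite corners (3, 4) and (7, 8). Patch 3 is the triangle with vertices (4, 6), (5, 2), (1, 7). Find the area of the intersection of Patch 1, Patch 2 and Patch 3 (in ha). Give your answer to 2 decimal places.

2.06

The intersection is the polygon with vertices (3.359,4.051), (3,4.5), (3,5.875), (4.064,5.742), (4.448,4.207).
By the shoelace formula its area is 2.06.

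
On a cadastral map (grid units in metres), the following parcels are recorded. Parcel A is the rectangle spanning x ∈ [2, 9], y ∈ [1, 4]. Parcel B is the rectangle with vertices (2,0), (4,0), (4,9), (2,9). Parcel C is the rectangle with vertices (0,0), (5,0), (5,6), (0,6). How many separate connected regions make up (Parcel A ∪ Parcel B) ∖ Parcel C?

(Parcel A ∪ Parcel B) ∖ Parcel C splits into 2 disjoint pieces (area 12, area 6).

2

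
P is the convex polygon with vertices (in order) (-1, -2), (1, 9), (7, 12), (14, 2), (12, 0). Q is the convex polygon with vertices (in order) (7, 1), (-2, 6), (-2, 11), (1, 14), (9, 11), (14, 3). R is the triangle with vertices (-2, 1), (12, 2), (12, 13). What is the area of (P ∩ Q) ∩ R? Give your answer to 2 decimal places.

The region (P ∩ Q) ∩ R is the polygon with vertices (12,4.857), (12,2.429), (10,1.857), (5.975,1.57), (1.539,4.034), (8.438,9.946).
By the shoelace formula its area is 50.98.

50.98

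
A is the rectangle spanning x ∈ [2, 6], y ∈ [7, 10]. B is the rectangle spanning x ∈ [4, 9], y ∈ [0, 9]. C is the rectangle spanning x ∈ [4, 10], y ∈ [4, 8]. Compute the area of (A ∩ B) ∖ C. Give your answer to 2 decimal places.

2.00

|A ∩ B| = 4.
|(A ∩ B) ∩ C| = 2.
|(A ∩ B) ∖ C| = 4 − 2 = 2.00.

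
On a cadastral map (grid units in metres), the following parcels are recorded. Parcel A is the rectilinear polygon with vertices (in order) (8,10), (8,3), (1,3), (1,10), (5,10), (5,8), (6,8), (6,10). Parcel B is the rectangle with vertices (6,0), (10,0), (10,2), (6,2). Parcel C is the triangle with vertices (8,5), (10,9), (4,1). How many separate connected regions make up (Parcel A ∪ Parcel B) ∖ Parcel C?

(Parcel A ∪ Parcel B) ∖ Parcel C splits into 3 disjoint pieces (area 42.8333, area 2, area 8).

3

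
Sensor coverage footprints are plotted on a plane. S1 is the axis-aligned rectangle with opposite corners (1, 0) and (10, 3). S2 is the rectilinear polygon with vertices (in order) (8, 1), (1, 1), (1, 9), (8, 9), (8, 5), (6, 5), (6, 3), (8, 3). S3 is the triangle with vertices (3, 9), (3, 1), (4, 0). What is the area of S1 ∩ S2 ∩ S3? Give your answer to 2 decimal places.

1.56

The intersection is the polygon with vertices (3,1), (3,3), (3.667,3), (3.889,1).
By the shoelace formula its area is 1.56.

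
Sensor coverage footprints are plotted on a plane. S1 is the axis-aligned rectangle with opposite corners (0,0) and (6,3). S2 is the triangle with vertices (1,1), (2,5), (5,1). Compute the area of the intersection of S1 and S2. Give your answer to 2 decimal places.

The intersection is the polygon with vertices (3.5,3), (5,1), (1,1), (1.5,3).
By the shoelace formula its area is 6.00.

6.00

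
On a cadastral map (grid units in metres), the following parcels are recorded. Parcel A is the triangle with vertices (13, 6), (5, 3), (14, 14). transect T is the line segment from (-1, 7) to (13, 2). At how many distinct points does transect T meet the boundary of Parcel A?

The segment meets the boundary at (6.176,4.437), (7.537,3.951).

2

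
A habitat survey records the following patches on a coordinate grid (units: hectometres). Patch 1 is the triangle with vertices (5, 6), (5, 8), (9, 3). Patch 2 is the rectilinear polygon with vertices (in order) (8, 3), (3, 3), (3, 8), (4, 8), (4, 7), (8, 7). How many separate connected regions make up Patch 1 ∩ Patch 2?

1

Patch 1 ∩ Patch 2 is a single connected region.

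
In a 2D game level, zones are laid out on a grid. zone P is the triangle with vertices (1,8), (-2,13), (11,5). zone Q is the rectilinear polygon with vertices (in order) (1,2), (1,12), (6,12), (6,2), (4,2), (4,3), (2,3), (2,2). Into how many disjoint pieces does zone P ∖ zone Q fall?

zone P ∖ zone Q splits into 2 disjoint pieces (area 4.7308, area 3.9423).

2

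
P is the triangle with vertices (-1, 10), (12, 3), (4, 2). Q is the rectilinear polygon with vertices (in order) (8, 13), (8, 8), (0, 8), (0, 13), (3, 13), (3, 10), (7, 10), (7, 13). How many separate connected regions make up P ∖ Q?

P ∖ Q splits into 2 disjoint pieces (area 0.5308, area 32.0357).

2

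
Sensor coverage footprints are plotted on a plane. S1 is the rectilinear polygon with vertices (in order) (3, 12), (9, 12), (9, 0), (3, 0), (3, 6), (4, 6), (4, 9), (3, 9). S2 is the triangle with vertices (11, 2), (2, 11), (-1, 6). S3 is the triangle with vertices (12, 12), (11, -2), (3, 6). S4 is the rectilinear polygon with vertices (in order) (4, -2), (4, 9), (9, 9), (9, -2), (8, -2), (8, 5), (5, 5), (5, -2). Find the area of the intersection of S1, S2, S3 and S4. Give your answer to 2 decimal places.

8.53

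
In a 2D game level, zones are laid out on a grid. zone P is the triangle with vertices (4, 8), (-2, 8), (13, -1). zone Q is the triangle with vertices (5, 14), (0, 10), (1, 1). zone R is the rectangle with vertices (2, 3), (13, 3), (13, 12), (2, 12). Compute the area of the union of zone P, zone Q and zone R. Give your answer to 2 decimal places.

By inclusion–exclusion:
Individual areas: |zone P| = 27, |zone Q| = 24.5, |zone R| = 99.
|zone P∩zone Q| = 5.1395.
|zone P∩zone R| = 16.8667.
|zone Q∩zone R| = 9.1404.
|zone P∩zone Q∩zone R| = 1.9268.
|zone P ∪ zone Q ∪ zone R| = 150.5 − 31.1465 + 1.9268 = 121.28.

121.28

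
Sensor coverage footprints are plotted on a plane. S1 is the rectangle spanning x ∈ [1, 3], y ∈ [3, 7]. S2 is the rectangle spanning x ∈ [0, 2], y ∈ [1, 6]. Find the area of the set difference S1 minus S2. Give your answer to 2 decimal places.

5.00

|S1∩S2|: x∈[1,2], y∈[3,6] → 1·3 = 3.
|S1| = 8.
|S1 ∖ S2| = |S1| − |S1∩S2| = 8 − 3 = 5.00.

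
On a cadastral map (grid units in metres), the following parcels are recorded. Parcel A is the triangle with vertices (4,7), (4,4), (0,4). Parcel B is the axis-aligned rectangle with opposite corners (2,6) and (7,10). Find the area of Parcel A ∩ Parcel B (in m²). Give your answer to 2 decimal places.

The intersection is the polygon with vertices (4,6), (2.667,6), (4,7).
By the shoelace formula its area is 0.67.

0.67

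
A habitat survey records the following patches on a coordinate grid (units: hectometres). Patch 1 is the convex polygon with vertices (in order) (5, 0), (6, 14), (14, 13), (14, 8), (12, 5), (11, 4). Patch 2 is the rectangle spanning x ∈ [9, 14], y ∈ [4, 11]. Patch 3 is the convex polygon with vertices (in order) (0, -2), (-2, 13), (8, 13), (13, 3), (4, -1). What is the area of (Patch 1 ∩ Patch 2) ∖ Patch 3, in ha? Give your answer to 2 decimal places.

18.00

|Patch 1 ∩ Patch 2| = 29.5.
|(Patch 1 ∩ Patch 2) ∩ Patch 3| = 11.5.
|(Patch 1 ∩ Patch 2) ∖ Patch 3| = 29.5 − 11.5 = 18.00.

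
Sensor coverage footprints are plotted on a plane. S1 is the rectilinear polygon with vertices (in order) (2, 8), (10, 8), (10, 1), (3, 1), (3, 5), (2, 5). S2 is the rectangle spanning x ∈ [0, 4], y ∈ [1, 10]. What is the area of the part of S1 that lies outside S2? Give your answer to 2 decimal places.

|S1| = 52, |S1∩S2| = 10.
|S1 ∖ S2| = |S1| − |S1∩S2| = 52 − 10 = 42.00.

42.00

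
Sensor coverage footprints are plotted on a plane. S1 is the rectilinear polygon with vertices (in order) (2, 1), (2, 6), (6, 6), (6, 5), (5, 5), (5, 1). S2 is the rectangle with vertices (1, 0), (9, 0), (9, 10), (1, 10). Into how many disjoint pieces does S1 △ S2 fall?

S1 △ S2 is a single connected region.

1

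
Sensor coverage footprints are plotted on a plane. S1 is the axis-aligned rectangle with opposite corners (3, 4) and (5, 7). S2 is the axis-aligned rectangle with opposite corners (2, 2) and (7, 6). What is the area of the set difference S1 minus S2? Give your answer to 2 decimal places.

|S1∩S2|: x∈[3,5], y∈[4,6] → 2·2 = 4.
|S1| = 6.
|S1 ∖ S2| = |S1| − |S1∩S2| = 6 − 4 = 2.00.

2.00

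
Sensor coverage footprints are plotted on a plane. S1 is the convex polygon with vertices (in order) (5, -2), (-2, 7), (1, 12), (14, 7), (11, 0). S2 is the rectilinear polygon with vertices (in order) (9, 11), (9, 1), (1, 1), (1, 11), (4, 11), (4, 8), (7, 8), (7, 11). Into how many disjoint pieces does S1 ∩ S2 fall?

1

S1 ∩ S2 is a single connected region.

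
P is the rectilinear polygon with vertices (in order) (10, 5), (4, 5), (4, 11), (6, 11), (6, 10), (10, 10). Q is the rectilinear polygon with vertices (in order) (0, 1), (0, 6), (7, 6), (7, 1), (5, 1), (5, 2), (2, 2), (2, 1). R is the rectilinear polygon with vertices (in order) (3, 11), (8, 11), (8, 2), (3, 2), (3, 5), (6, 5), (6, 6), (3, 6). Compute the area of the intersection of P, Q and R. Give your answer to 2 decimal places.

1.00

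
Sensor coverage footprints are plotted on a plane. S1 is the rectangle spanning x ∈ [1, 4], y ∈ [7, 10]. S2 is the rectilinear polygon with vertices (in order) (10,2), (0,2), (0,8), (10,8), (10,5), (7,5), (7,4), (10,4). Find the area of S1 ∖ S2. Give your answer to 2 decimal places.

|S1| = 9, |S1∩S2| = 3.
|S1 ∖ S2| = |S1| − |S1∩S2| = 9 − 3 = 6.00.

6.00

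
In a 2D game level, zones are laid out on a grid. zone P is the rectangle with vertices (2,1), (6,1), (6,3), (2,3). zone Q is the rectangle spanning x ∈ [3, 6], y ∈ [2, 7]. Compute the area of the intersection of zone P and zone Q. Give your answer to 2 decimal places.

|zone P∩zone Q|: x∈[3,6], y∈[2,3] → 3·1 = 3.

3.00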